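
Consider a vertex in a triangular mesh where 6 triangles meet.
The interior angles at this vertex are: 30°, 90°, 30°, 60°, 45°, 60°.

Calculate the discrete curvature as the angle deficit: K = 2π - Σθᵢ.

Sum of angles = 315°. K = 360° - 315° = 45°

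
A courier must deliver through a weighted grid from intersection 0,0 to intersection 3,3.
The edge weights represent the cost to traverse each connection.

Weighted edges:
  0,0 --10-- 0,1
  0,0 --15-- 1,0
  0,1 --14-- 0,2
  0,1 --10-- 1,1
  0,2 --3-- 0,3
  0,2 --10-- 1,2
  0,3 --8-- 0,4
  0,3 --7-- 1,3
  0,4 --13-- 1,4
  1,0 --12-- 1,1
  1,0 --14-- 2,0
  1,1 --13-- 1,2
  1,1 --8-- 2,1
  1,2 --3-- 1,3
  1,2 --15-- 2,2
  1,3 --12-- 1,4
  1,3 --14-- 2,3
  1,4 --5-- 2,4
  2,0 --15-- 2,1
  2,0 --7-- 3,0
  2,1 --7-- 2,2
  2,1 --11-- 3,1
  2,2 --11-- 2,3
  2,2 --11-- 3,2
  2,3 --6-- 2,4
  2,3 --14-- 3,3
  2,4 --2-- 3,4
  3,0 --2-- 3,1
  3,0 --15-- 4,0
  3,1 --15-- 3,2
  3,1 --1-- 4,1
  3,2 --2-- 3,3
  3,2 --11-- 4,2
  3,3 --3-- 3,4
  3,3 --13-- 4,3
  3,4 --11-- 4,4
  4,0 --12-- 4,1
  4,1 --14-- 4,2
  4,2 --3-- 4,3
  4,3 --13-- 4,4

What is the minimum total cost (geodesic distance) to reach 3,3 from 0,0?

Shortest path: 0,0 → 0,1 → 1,1 → 2,1 → 2,2 → 3,2 → 3,3, total weight = 48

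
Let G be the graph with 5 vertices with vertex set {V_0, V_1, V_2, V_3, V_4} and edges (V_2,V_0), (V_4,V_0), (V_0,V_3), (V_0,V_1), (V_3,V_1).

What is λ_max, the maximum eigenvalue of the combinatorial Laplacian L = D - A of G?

Degrees: deg(V_0) = 4, deg(V_1) = 2, deg(V_2) = 1, deg(V_3) = 2, deg(V_4) = 1.
L = D − A with rows/columns ordered (V_0, V_1, V_2, V_3, V_4):
  [ 4, -1, -1, -1, -1]
  [-1,  2,  0, -1,  0]
  [-1,  0,  1,  0,  0]
  [-1, -1,  0,  2,  0]
  [-1,  0,  0,  0,  1]
Characteristic polynomial: det(λI − L) = λ(λ − 1)²(λ − 3)(λ − 5).
Roots: λ = 0; (λ − 1) = 0 ⇒ λ = 1 (multiplicity 2); (λ − 3) = 0 ⇒ λ = 3; (λ − 5) = 0 ⇒ λ = 5.
(Check: the roots sum (with multiplicity) to 10, matching trace L = Σdeg = 2·5 = 10.)
Laplacian eigenvalues: [0.0, 1.0, 1.0, 3.0, 5.0]. Largest eigenvalue (spectral radius) = 5.0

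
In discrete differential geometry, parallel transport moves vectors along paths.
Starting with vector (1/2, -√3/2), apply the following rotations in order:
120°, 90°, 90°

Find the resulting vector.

Total rotation: 120° + 90° + 90° = 300° ≡ -60° (mod 360°). Final vector: (-0.5000, -0.8660)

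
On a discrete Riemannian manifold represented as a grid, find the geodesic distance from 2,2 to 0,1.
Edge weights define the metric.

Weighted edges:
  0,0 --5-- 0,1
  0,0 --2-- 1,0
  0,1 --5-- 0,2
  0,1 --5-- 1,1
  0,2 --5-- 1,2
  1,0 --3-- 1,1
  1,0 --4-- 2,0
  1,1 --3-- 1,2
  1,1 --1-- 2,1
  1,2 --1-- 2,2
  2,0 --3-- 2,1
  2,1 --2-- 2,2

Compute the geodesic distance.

Shortest path: 2,2 → 2,1 → 1,1 → 0,1, total weight = 8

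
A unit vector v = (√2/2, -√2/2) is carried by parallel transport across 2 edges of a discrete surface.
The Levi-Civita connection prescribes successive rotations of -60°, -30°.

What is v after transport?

Total rotation: (-60°) + (-30°) = -90°. Final vector: (-0.7071, -0.7071)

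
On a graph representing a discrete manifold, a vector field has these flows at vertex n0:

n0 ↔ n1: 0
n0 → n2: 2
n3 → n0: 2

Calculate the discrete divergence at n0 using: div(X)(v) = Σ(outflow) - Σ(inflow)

Divergence = sum of outgoing flows = 0 + 2 + (-2) = 0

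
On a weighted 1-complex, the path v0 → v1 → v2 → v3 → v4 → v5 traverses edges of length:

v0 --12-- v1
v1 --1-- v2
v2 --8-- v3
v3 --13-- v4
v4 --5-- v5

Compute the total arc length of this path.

Arc length = 12 + 1 + 8 + 13 + 5 = 39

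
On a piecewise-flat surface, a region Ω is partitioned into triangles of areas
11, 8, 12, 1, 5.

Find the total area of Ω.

11 + 8 + 12 + 1 + 5 = 37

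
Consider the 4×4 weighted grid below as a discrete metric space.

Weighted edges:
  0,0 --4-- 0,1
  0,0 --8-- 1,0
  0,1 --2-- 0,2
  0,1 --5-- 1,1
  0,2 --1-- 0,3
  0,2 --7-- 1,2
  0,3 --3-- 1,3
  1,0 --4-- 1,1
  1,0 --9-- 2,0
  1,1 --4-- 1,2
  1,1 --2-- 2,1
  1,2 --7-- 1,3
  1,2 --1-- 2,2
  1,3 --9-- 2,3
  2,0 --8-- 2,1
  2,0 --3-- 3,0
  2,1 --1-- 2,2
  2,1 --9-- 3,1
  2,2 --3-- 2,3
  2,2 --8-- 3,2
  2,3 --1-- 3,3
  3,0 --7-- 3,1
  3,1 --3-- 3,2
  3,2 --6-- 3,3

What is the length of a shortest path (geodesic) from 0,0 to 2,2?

Shortest path: 0,0 → 0,1 → 1,1 → 2,1 → 2,2, total weight = 12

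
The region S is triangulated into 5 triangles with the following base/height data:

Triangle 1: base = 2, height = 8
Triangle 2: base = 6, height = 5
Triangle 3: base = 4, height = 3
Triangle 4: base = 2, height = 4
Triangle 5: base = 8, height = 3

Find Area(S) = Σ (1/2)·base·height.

(1/2)×2×8 + (1/2)×6×5 + (1/2)×4×3 + (1/2)×2×4 + (1/2)×8×3 = 45.0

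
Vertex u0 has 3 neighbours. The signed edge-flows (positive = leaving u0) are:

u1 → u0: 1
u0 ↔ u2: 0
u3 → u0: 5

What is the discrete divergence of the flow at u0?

Divergence = sum of outgoing flows = (-1) + 0 + (-5) = -6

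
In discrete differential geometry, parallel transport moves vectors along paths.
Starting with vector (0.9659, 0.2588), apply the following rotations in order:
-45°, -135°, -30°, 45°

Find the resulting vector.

Total rotation: (-45°) + (-135°) + (-30°) + 45° = -165°. Final vector: (-0.8660, -0.5000)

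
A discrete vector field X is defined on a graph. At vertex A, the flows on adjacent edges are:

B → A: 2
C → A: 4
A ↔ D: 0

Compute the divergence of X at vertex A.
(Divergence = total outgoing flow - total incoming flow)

Divergence = sum of outgoing flows = (-2) + (-4) + 0 = -6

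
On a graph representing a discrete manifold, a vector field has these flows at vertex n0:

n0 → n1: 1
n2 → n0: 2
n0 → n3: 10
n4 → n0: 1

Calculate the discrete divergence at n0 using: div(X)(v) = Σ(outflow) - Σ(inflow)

Divergence = sum of outgoing flows = 1 + (-2) + 10 + (-1) = 8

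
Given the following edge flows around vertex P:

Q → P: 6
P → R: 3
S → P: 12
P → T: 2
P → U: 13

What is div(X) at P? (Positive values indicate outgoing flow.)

Divergence = sum of outgoing flows = (-6) + 3 + (-12) + 2 + 13 = 0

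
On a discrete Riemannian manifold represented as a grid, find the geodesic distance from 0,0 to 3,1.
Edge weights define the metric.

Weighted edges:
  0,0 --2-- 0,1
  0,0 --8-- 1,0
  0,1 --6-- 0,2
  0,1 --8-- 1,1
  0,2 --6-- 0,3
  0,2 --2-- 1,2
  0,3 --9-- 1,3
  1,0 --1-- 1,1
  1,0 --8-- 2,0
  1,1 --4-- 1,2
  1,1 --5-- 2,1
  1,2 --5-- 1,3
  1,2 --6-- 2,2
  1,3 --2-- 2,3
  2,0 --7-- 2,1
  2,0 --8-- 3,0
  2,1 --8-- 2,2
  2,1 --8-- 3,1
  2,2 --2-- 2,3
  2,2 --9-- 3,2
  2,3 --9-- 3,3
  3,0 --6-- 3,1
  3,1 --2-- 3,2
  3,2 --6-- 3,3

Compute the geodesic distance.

Shortest path: 0,0 → 1,0 → 1,1 → 2,1 → 3,1, total weight = 22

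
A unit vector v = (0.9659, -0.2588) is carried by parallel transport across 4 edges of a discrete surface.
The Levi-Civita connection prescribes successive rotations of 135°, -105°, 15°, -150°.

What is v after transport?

Total rotation: 135° + (-105°) + 15° + (-150°) = -105°. Final vector: (-0.5000, -0.8660)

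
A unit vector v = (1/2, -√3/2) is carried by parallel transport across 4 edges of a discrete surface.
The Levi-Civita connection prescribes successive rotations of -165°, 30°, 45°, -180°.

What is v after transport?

Total rotation: (-165°) + 30° + 45° + (-180°) = -270° ≡ 90° (mod 360°). Final vector: (0.8660, 0.5000)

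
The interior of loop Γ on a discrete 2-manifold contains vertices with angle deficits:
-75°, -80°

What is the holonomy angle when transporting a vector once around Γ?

Holonomy = total enclosed curvature = (-75°) + (-80°) = -155°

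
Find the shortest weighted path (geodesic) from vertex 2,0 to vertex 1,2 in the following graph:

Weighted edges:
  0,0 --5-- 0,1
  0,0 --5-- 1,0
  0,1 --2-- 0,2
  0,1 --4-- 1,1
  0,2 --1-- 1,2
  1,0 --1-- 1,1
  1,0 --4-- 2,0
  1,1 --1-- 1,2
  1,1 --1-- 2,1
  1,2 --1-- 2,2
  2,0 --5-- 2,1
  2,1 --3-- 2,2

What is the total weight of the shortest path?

Shortest path: 2,0 → 1,0 → 1,1 → 1,2, total weight = 6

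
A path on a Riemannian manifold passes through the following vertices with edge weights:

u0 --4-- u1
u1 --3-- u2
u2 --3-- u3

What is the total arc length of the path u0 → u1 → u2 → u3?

Arc length = 4 + 3 + 3 = 10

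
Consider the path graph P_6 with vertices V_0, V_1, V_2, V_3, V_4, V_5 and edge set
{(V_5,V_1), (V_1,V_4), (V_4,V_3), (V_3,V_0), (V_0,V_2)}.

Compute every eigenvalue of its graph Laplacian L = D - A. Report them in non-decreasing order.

The path graph P_n has Laplacian eigenvalues λ_k = 2 − 2cos(kπ/n), k = 0, 1, …, n−1. Here n = 6:
k=0: 2 − 2cos(0) = 0.0; k=1: 2 − 2cos(π/6) = 0.2679; k=2: 2 − 2cos(π/3) = 1.0; k=3: 2 − 2cos(π/2) = 2.0; k=4: 2 − 2cos(2π/3) = 3.0; k=5: 2 − 2cos(5π/6) = 3.7321.
Laplacian eigenvalues (increasing order): [0.0, 0.2679, 1.0, 2.0, 3.0, 3.7321]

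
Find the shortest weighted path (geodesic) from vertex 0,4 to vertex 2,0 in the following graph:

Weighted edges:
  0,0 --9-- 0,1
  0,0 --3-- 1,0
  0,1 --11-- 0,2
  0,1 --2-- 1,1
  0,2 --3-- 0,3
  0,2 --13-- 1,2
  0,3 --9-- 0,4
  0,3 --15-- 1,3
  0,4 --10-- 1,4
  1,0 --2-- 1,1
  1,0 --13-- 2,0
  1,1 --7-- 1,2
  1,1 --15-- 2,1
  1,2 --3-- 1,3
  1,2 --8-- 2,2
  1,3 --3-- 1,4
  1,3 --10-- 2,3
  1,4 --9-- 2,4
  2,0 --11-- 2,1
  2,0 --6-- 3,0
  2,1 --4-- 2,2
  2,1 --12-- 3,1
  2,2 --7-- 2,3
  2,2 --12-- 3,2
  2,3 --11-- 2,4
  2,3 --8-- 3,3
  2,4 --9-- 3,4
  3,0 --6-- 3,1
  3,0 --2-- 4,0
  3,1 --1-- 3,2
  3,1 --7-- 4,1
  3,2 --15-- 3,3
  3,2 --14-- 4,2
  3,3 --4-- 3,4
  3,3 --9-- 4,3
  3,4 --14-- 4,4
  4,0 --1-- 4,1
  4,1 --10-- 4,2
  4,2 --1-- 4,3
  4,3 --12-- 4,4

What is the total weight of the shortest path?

Shortest path: 0,4 → 1,4 → 1,3 → 1,2 → 1,1 → 1,0 → 2,0, total weight = 38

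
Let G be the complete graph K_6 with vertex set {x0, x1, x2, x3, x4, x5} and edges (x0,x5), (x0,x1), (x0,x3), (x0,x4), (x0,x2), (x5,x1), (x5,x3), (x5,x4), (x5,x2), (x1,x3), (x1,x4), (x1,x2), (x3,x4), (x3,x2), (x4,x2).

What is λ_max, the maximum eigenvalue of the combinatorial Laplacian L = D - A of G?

For the complete graph K_n, L = nI − J (J = all-ones matrix). J has eigenvalues n (once, eigenvector 𝟙) and 0 (multiplicity n−1), so L has eigenvalues 0 (once) and n (multiplicity n−1). Here n = 6: eigenvalue 0 once and 6 with multiplicity 5.
Laplacian eigenvalues: [0.0, 6.0, 6.0, 6.0, 6.0, 6.0]. Largest eigenvalue (spectral radius) = 6.0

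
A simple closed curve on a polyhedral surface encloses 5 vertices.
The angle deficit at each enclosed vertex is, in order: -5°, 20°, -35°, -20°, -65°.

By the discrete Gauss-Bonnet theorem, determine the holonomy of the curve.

Holonomy = total enclosed curvature = (-5°) + 20° + (-35°) + (-20°) + (-65°) = -105°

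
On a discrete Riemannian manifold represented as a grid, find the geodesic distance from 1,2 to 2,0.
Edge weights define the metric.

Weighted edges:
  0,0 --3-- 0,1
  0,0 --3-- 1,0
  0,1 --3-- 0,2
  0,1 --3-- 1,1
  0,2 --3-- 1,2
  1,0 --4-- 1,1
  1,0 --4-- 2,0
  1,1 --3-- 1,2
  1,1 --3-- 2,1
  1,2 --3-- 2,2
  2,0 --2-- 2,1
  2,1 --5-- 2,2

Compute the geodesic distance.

Shortest path: 1,2 → 1,1 → 2,1 → 2,0, total weight = 8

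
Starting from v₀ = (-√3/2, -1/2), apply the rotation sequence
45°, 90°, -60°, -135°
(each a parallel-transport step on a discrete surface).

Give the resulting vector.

Total rotation: 45° + 90° + (-60°) + (-135°) = -60°. Final vector: (-0.8660, 0.5000)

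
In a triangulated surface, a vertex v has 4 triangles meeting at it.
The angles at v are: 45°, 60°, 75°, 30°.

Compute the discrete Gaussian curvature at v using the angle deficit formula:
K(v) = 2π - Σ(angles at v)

Sum of angles = 210°. K = 360° - 210° = 150°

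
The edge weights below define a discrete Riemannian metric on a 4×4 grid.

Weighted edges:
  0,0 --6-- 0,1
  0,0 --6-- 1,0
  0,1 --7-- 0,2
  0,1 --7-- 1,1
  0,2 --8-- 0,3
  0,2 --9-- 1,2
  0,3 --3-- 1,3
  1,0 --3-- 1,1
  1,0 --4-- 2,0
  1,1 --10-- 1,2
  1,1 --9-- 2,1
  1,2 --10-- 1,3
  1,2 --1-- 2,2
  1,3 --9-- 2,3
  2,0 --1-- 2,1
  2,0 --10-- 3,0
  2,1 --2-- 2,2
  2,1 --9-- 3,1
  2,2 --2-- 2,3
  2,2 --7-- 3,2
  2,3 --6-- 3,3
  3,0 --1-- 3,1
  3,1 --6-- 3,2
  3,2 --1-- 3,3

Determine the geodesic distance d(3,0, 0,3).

Shortest path: 3,0 → 3,1 → 2,1 → 2,2 → 1,2 → 1,3 → 0,3, total weight = 26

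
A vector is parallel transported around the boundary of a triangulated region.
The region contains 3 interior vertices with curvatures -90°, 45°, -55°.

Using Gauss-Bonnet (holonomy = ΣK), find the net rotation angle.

Holonomy = total enclosed curvature = (-90°) + 45° + (-55°) = -100°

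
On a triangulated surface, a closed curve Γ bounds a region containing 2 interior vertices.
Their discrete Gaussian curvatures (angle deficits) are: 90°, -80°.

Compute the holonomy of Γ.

Holonomy = total enclosed curvature = 90° + (-80°) = 10°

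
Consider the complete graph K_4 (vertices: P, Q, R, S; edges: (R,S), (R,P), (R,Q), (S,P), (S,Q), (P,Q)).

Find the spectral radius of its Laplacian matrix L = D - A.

For the complete graph K_n, L = nI − J (J = all-ones matrix). J has eigenvalues n (once, eigenvector 𝟙) and 0 (multiplicity n−1), so L has eigenvalues 0 (once) and n (multiplicity n−1). Here n = 4: eigenvalue 0 once and 4 with multiplicity 3.
Laplacian eigenvalues: [0.0, 4.0, 4.0, 4.0]. Largest eigenvalue (spectral radius) = 4.0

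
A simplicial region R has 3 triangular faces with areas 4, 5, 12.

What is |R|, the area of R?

4 + 5 + 12 = 21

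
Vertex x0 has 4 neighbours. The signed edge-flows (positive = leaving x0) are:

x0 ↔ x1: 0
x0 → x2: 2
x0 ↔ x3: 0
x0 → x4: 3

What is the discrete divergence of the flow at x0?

Divergence = sum of outgoing flows = 0 + 2 + 0 + 3 = 5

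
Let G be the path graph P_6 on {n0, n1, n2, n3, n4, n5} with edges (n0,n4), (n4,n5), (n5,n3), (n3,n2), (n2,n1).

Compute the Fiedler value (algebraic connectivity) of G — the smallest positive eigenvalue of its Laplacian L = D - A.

The path graph P_n has Laplacian eigenvalues λ_k = 2 − 2cos(kπ/n), k = 0, 1, …, n−1. Here n = 6:
k=0: 2 − 2cos(0) = 0.0; k=1: 2 − 2cos(π/6) = 0.2679; k=2: 2 − 2cos(π/3) = 1.0; k=3: 2 − 2cos(π/2) = 2.0; k=4: 2 − 2cos(2π/3) = 3.0; k=5: 2 − 2cos(5π/6) = 3.7321.
Laplacian eigenvalues: [0.0, 0.2679, 1.0, 2.0, 3.0, 3.7321]. Algebraic connectivity (smallest non-zero eigenvalue) = 0.2679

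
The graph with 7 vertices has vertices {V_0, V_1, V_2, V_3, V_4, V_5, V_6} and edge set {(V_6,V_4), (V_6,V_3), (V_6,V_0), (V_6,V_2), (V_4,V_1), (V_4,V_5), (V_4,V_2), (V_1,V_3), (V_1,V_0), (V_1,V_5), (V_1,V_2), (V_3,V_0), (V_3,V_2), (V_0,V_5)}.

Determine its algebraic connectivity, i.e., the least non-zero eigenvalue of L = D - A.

Degrees: deg(V_0) = 4, deg(V_1) = 5, deg(V_2) = 4, deg(V_3) = 4, deg(V_4) = 4, deg(V_5) = 3, deg(V_6) = 4.
L = D − A with rows/columns ordered (V_0, V_1, V_2, V_3, V_4, V_5, V_6):
  [ 4, -1,  0, -1,  0, -1, -1]
  [-1,  5, -1, -1, -1, -1,  0]
  [ 0, -1,  4, -1, -1,  0, -1]
  [-1, -1, -1,  4,  0,  0, -1]
  [ 0, -1, -1,  0,  4, -1, -1]
  [-1, -1,  0,  0, -1,  3,  0]
  [-1,  0, -1, -1, -1,  0,  4]
Characteristic polynomial: det(λI − L) = λ(λ² − 8λ + 14)(λ² − 9λ + 19)(λ² − 11λ + 29).
Roots: λ = 0; (λ² − 8λ + 14) = 0 ⇒ λ = 4 ± √2 ≈ 2.5858, 5.4142; (λ² − 9λ + 19) = 0 ⇒ λ = (9 ± √5)/2 ≈ 3.382, 5.618; (λ² − 11λ + 29) = 0 ⇒ λ = (11 ± √5)/2 ≈ 4.382, 6.618.
(Check: the roots sum (with multiplicity) to 28, matching trace L = Σdeg = 2·14 = 28.)
Laplacian eigenvalues: [0.0, 2.5858, 3.382, 4.382, 5.4142, 5.618, 6.618]. Algebraic connectivity (smallest non-zero eigenvalue) = 2.5858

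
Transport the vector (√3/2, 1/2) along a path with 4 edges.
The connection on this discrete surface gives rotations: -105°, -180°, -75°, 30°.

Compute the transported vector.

Total rotation: (-105°) + (-180°) + (-75°) + 30° = -330° ≡ 30° (mod 360°). Final vector: (0.5000, 0.8660)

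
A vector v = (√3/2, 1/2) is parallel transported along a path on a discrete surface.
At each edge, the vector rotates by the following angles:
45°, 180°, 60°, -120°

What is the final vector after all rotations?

Total rotation: 45° + 180° + 60° + (-120°) = 165°. Final vector: (-0.9659, -0.2588)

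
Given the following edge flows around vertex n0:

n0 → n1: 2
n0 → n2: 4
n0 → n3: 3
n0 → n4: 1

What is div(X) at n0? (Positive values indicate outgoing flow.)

Divergence = sum of outgoing flows = 2 + 4 + 3 + 1 = 10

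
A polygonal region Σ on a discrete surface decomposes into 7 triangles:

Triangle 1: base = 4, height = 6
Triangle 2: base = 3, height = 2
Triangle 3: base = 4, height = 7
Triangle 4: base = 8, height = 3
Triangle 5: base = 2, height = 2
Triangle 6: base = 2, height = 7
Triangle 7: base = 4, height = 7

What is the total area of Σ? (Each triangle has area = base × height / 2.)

(1/2)×4×6 + (1/2)×3×2 + (1/2)×4×7 + (1/2)×8×3 + (1/2)×2×2 + (1/2)×2×7 + (1/2)×4×7 = 64.0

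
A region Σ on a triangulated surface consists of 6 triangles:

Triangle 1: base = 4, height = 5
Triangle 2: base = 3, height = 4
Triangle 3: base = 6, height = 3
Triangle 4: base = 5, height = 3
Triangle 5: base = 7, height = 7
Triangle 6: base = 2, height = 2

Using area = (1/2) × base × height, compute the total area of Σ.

(1/2)×4×5 + (1/2)×3×4 + (1/2)×6×3 + (1/2)×5×3 + (1/2)×7×7 + (1/2)×2×2 = 59.0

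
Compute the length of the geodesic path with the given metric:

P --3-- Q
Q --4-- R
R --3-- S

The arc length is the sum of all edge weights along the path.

Arc length = 3 + 4 + 3 = 10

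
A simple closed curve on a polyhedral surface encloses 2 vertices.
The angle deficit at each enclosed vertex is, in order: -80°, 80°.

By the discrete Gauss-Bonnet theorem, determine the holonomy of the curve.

Holonomy = total enclosed curvature = (-80°) + 80° = 0°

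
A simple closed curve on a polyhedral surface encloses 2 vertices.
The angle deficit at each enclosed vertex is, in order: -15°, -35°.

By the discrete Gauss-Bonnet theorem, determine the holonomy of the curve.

Holonomy = total enclosed curvature = (-15°) + (-35°) = -50°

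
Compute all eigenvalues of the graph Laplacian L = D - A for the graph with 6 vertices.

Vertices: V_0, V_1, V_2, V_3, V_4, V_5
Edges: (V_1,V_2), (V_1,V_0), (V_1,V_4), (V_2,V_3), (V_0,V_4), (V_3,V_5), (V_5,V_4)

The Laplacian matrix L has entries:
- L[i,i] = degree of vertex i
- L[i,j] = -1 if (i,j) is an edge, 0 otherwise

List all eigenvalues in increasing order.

Degrees: deg(V_0) = 2, deg(V_1) = 3, deg(V_2) = 2, deg(V_3) = 2, deg(V_4) = 3, deg(V_5) = 2.
L = D − A with rows/columns ordered (V_0, V_1, V_2, V_3, V_4, V_5):
  [ 2, -1,  0,  0, -1,  0]
  [-1,  3, -1,  0, -1,  0]
  [ 0, -1,  2, -1,  0,  0]
  [ 0,  0, -1,  2,  0, -1]
  [-1, -1,  0,  0,  3, -1]
  [ 0,  0,  0, -1, -1,  2]
Characteristic polynomial: det(λI − L) = λ(λ − 1)(λ² − 6λ + 7)(λ − 3)(λ − 4).
Roots: λ = 0; (λ − 1) = 0 ⇒ λ = 1; (λ² − 6λ + 7) = 0 ⇒ λ = 3 ± √2 ≈ 1.5858, 4.4142; (λ − 3) = 0 ⇒ λ = 3; (λ − 4) = 0 ⇒ λ = 4.
(Check: the roots sum (with multiplicity) to 14, matching trace L = Σdeg = 2·7 = 14.)
Laplacian eigenvalues (increasing order): [0.0, 1.0, 1.5858, 3.0, 4.0, 4.4142]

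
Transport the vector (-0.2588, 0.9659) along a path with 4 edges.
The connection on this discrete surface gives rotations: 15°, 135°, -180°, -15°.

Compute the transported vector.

Total rotation: 15° + 135° + (-180°) + (-15°) = -45°. Final vector: (0.5000, 0.8660)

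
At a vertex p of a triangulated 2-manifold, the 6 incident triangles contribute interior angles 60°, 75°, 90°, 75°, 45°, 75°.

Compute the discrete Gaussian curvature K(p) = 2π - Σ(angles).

Sum of angles = 420°. K = 360° - 420° = -60°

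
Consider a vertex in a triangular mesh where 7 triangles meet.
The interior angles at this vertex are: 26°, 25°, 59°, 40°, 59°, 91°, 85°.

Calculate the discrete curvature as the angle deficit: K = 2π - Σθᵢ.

Sum of angles = 385°. K = 360° - 385° = -25° = -5π/36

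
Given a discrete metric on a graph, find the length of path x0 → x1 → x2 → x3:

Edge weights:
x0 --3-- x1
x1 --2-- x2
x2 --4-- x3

Arc length = 3 + 2 + 4 = 9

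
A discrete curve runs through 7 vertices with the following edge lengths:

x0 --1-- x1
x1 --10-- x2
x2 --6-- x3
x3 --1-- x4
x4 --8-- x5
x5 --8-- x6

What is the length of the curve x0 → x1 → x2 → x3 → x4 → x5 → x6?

Arc length = 1 + 10 + 6 + 1 + 8 + 8 = 34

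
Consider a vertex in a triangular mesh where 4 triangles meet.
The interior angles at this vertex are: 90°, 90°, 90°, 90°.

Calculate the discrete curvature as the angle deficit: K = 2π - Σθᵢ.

Sum of angles = 360°. K = 360° - 360° = 0° = 0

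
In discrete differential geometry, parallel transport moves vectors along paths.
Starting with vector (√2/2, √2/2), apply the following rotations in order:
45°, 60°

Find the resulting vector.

Total rotation: 45° + 60° = 105°. Final vector: (-0.8660, 0.5000)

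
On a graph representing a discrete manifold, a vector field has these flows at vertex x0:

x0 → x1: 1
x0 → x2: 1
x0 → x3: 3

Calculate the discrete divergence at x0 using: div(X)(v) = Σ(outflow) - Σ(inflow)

Divergence = sum of outgoing flows = 1 + 1 + 3 = 5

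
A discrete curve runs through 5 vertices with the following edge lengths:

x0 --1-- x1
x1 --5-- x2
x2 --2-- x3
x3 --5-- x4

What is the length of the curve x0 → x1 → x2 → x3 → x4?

Arc length = 1 + 5 + 2 + 5 = 13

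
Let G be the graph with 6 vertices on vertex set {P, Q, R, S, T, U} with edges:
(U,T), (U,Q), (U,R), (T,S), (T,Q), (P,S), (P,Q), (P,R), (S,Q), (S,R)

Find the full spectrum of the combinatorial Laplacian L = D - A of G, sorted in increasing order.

Degrees: deg(P) = 3, deg(Q) = 4, deg(R) = 3, deg(S) = 4, deg(T) = 3, deg(U) = 3.
L = D − A with rows/columns ordered (P, Q, R, S, T, U):
  [ 3, -1, -1, -1,  0,  0]
  [-1,  4,  0, -1, -1, -1]
  [-1,  0,  3, -1,  0, -1]
  [-1, -1, -1,  4, -1,  0]
  [ 0, -1,  0, -1,  3, -1]
  [ 0, -1, -1,  0, -1,  3]
Characteristic polynomial: det(λI − L) = λ(λ² − 8λ + 13)(λ − 3)(λ − 4)(λ − 5).
Roots: λ = 0; (λ² − 8λ + 13) = 0 ⇒ λ = 4 ± √3 ≈ 2.2679, 5.7321; (λ − 3) = 0 ⇒ λ = 3; (λ − 4) = 0 ⇒ λ = 4; (λ − 5) = 0 ⇒ λ = 5.
(Check: the roots sum (with multiplicity) to 20, matching trace L = Σdeg = 2·10 = 20.)
Laplacian eigenvalues (increasing order): [0.0, 2.2679, 3.0, 4.0, 5.0, 5.7321]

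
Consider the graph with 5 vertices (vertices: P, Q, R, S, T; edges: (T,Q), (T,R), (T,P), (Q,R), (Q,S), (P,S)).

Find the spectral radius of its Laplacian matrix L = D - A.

Degrees: deg(P) = 2, deg(Q) = 3, deg(R) = 2, deg(S) = 2, deg(T) = 3.
L = D − A with rows/columns ordered (P, Q, R, S, T):
  [ 2,  0,  0, -1, -1]
  [ 0,  3, -1, -1, -1]
  [ 0, -1,  2,  0, -1]
  [-1, -1,  0,  2,  0]
  [-1, -1, -1,  0,  3]
Characteristic polynomial: det(λI − L) = λ(λ² − 5λ + 5)(λ² − 7λ + 11).
Roots: λ = 0; (λ² − 5λ + 5) = 0 ⇒ λ = (5 ± √5)/2 ≈ 1.382, 3.618; (λ² − 7λ + 11) = 0 ⇒ λ = (7 ± √5)/2 ≈ 2.382, 4.618.
(Check: the roots sum (with multiplicity) to 12, matching trace L = Σdeg = 2·6 = 12.)
Laplacian eigenvalues: [0.0, 1.382, 2.382, 3.618, 4.618]. Largest eigenvalue (spectral radius) = 4.618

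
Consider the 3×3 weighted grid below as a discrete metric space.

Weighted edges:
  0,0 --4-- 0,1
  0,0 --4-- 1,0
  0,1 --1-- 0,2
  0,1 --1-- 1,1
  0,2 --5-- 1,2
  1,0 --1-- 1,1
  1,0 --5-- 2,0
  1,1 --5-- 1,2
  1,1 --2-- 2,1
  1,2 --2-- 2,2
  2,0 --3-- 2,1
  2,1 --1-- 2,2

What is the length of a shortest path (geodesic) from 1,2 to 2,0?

Shortest path: 1,2 → 2,2 → 2,1 → 2,0, total weight = 6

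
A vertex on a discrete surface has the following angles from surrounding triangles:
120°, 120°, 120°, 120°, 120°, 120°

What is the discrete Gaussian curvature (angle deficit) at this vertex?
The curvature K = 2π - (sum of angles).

Sum of angles = 720°. K = 360° - 720° = -360°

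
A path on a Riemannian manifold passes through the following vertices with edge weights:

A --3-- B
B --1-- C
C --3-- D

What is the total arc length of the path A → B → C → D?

Arc length = 3 + 1 + 3 = 7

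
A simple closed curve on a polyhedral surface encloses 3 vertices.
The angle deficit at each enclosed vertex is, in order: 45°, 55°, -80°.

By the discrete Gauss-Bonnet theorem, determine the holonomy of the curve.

Holonomy = total enclosed curvature = 45° + 55° + (-80°) = 20°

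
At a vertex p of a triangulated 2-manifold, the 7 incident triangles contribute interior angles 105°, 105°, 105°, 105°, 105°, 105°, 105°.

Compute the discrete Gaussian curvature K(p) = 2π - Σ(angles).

Sum of angles = 735°. K = 360° - 735° = -375° = -25π/12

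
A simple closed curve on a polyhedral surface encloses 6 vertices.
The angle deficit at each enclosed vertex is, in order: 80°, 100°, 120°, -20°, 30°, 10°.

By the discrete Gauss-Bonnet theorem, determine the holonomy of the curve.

Holonomy = total enclosed curvature = 80° + 100° + 120° + (-20°) + 30° + 10° = 320°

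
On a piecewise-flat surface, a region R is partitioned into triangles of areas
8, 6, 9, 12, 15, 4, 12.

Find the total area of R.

8 + 6 + 9 + 12 + 15 + 4 + 12 = 66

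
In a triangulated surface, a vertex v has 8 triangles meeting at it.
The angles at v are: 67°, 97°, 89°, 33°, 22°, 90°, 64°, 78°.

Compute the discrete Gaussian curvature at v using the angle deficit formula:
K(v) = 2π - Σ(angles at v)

Sum of angles = 540°. K = 360° - 540° = -180° = -π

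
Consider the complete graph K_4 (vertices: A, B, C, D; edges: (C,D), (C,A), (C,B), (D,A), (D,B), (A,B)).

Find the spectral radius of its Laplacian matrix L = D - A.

For the complete graph K_n, L = nI − J (J = all-ones matrix). J has eigenvalues n (once, eigenvector 𝟙) and 0 (multiplicity n−1), so L has eigenvalues 0 (once) and n (multiplicity n−1). Here n = 4: eigenvalue 0 once and 4 with multiplicity 3.
Laplacian eigenvalues: [0.0, 4.0, 4.0, 4.0]. Largest eigenvalue (spectral radius) = 4.0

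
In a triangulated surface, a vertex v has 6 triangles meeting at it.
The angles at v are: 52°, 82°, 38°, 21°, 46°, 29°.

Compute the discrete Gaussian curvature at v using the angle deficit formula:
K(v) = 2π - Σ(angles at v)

Sum of angles = 268°. K = 360° - 268° = 92° = 23π/45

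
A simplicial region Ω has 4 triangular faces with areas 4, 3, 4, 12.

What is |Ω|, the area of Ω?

4 + 3 + 4 + 12 = 23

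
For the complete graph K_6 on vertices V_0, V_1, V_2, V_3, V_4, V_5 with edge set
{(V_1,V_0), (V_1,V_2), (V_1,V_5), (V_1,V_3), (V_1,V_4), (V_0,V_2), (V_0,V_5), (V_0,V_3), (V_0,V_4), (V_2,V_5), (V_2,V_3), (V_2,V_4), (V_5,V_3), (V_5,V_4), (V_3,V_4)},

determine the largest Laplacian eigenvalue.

For the complete graph K_n, L = nI − J (J = all-ones matrix). J has eigenvalues n (once, eigenvector 𝟙) and 0 (multiplicity n−1), so L has eigenvalues 0 (once) and n (multiplicity n−1). Here n = 6: eigenvalue 0 once and 6 with multiplicity 5.
Laplacian eigenvalues: [0.0, 6.0, 6.0, 6.0, 6.0, 6.0]. Largest eigenvalue (spectral radius) = 6.0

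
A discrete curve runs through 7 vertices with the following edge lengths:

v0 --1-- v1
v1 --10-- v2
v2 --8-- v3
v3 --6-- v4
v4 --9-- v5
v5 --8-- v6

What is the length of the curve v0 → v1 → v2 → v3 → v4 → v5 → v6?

Arc length = 1 + 10 + 8 + 6 + 9 + 8 = 42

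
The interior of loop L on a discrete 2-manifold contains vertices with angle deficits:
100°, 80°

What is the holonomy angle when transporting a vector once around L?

Holonomy = total enclosed curvature = 100° + 80° = 180°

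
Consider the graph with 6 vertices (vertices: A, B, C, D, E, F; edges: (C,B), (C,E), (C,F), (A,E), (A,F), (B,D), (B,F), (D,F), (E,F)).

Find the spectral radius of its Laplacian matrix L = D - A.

Degrees: deg(A) = 2, deg(B) = 3, deg(C) = 3, deg(D) = 2, deg(E) = 3, deg(F) = 5.
L = D − A with rows/columns ordered (A, B, C, D, E, F):
  [ 2,  0,  0,  0, -1, -1]
  [ 0,  3, -1, -1,  0, -1]
  [ 0, -1,  3,  0, -1, -1]
  [ 0, -1,  0,  2,  0, -1]
  [-1,  0, -1,  0,  3, -1]
  [-1, -1, -1, -1, -1,  5]
Characteristic polynomial: det(λI − L) = λ(λ² − 5λ + 5)(λ² − 7λ + 11)(λ − 6).
Roots: λ = 0; (λ² − 5λ + 5) = 0 ⇒ λ = (5 ± √5)/2 ≈ 1.382, 3.618; (λ² − 7λ + 11) = 0 ⇒ λ = (7 ± √5)/2 ≈ 2.382, 4.618; (λ − 6) = 0 ⇒ λ = 6.
(Check: the roots sum (with multiplicity) to 18, matching trace L = Σdeg = 2·9 = 18.)
Laplacian eigenvalues: [0.0, 1.382, 2.382, 3.618, 4.618, 6.0]. Largest eigenvalue (spectral radius) = 6.0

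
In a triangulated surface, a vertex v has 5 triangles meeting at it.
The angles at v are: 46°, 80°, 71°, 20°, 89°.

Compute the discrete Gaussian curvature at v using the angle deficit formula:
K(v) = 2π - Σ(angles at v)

Sum of angles = 306°. K = 360° - 306° = 54° = 3π/10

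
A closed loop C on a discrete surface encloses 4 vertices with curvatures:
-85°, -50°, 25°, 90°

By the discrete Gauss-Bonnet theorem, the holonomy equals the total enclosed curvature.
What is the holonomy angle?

Holonomy = total enclosed curvature = (-85°) + (-50°) + 25° + 90° = -20°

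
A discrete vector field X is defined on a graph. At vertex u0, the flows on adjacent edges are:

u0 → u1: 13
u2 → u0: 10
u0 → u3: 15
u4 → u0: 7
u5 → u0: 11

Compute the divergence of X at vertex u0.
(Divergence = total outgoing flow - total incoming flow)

Divergence = sum of outgoing flows = 13 + (-10) + 15 + (-7) + (-11) = 0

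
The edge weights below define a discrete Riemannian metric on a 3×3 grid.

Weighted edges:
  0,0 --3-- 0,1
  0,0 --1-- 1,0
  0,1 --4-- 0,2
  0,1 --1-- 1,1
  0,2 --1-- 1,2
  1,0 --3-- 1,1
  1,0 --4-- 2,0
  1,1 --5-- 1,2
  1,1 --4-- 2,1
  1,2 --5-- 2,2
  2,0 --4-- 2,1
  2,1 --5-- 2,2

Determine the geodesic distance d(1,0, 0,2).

Shortest path: 1,0 → 0,0 → 0,1 → 0,2, total weight = 8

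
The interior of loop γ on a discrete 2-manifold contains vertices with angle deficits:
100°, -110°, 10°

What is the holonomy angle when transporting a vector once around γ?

Holonomy = total enclosed curvature = 100° + (-110°) + 10° = 0°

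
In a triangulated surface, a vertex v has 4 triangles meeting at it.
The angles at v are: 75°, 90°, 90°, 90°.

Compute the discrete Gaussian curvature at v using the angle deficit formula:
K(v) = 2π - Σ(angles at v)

Sum of angles = 345°. K = 360° - 345° = 15° = π/12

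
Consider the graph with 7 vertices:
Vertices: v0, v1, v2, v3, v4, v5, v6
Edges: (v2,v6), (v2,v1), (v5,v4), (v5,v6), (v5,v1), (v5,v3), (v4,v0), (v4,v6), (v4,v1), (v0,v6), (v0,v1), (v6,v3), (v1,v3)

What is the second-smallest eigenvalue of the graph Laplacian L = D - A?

Degrees: deg(v0) = 3, deg(v1) = 5, deg(v2) = 2, deg(v3) = 3, deg(v4) = 4, deg(v5) = 4, deg(v6) = 5.
L = D − A with rows/columns ordered (v0, v1, v2, v3, v4, v5, v6):
  [ 3, -1,  0,  0, -1,  0, -1]
  [-1,  5, -1, -1, -1, -1,  0]
  [ 0, -1,  2,  0,  0,  0, -1]
  [ 0, -1,  0,  3,  0, -1, -1]
  [-1, -1,  0,  0,  4, -1, -1]
  [ 0, -1,  0, -1, -1,  4, -1]
  [-1,  0, -1, -1, -1, -1,  5]
Characteristic polynomial: det(λI − L) = λ(λ − 2)(λ² − 8λ + 14)(λ − 4)(λ − 5)(λ − 7).
Roots: λ = 0; (λ − 2) = 0 ⇒ λ = 2; (λ² − 8λ + 14) = 0 ⇒ λ = 4 ± √2 ≈ 2.5858, 5.4142; (λ − 4) = 0 ⇒ λ = 4; (λ − 5) = 0 ⇒ λ = 5; (λ − 7) = 0 ⇒ λ = 7.
(Check: the roots sum (with multiplicity) to 26, matching trace L = Σdeg = 2·13 = 26.)
Laplacian eigenvalues: [0.0, 2.0, 2.5858, 4.0, 5.0, 5.4142, 7.0]. Algebraic connectivity (smallest non-zero eigenvalue) = 2.0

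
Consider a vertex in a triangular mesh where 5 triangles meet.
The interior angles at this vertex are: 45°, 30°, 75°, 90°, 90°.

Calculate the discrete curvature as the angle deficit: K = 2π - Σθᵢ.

Sum of angles = 330°. K = 360° - 330° = 30°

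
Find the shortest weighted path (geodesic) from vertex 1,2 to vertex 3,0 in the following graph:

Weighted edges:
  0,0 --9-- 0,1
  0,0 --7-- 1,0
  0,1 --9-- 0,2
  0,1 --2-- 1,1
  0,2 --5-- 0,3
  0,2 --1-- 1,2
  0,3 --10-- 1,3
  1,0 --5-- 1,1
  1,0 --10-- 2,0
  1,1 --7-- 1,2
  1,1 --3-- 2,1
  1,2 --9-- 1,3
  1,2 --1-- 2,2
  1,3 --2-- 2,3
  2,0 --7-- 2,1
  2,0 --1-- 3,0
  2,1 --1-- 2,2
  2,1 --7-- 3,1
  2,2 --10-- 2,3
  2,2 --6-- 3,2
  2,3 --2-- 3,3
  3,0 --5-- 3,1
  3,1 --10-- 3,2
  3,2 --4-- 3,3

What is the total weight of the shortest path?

Shortest path: 1,2 → 2,2 → 2,1 → 2,0 → 3,0, total weight = 10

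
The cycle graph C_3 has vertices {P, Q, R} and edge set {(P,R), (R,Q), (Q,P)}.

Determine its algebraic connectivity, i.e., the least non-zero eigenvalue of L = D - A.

The cycle graph C_n has Laplacian eigenvalues λ_k = 2 − 2cos(2πk/n), k = 0, 1, …, n−1. Here n = 3:
k=0: 2 − 2cos(0) = 0.0; k=1: 2 − 2cos(2π/3) = 3.0; k=2: 2 − 2cos(4π/3) = 3.0.
Laplacian eigenvalues: [0.0, 3.0, 3.0]. Algebraic connectivity (smallest non-zero eigenvalue) = 3.0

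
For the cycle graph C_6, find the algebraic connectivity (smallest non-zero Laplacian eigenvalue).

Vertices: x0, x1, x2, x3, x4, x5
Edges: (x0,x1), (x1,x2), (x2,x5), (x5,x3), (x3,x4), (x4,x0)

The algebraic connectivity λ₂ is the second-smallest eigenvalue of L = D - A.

The cycle graph C_n has Laplacian eigenvalues λ_k = 2 − 2cos(2πk/n), k = 0, 1, …, n−1. Here n = 6:
k=0: 2 − 2cos(0) = 0.0; k=1: 2 − 2cos(π/3) = 1.0; k=2: 2 − 2cos(2π/3) = 3.0; k=3: 2 − 2cos(π) = 4.0; k=4: 2 − 2cos(4π/3) = 3.0; k=5: 2 − 2cos(5π/3) = 1.0.
Laplacian eigenvalues: [0.0, 1.0, 1.0, 3.0, 3.0, 4.0]. Algebraic connectivity (smallest non-zero eigenvalue) = 1.0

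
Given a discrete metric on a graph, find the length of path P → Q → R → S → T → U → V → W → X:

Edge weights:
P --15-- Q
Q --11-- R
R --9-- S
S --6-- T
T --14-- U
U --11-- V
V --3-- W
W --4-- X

Arc length = 15 + 11 + 9 + 6 + 14 + 11 + 3 + 4 = 73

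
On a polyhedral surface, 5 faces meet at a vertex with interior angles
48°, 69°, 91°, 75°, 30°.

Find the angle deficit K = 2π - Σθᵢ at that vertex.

Sum of angles = 313°. K = 360° - 313° = 47° = 47π/180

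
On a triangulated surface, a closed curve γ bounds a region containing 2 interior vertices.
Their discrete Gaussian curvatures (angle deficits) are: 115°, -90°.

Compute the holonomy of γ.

Holonomy = total enclosed curvature = 115° + (-90°) = 25°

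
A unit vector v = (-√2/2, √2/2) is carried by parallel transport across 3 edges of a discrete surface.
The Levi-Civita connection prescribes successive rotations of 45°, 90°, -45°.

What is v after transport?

Total rotation: 45° + 90° + (-45°) = 90°. Final vector: (-0.7071, -0.7071)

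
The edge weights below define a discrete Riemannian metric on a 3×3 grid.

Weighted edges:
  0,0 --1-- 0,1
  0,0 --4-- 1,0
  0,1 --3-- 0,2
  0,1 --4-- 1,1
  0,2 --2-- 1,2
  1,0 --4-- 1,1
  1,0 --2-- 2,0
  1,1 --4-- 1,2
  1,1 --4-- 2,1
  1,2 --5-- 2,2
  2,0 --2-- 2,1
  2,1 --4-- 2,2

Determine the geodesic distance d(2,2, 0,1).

Shortest path: 2,2 → 1,2 → 0,2 → 0,1, total weight = 10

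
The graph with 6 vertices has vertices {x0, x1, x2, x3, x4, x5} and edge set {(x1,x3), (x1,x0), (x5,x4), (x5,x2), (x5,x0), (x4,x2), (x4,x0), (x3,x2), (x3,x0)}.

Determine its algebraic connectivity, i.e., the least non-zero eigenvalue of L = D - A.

Degrees: deg(x0) = 4, deg(x1) = 2, deg(x2) = 3, deg(x3) = 3, deg(x4) = 3, deg(x5) = 3.
L = D − A with rows/columns ordered (x0, x1, x2, x3, x4, x5):
  [ 4, -1,  0, -1, -1, -1]
  [-1,  2,  0, -1,  0,  0]
  [ 0,  0,  3, -1, -1, -1]
  [-1, -1, -1,  3,  0,  0]
  [-1,  0, -1,  0,  3, -1]
  [-1,  0, -1,  0, -1,  3]
Characteristic polynomial: det(λI − L) = λ(λ² − 7λ + 8)(λ − 3)(λ − 4)².
Roots: λ = 0; (λ² − 7λ + 8) = 0 ⇒ λ = (7 ± √17)/2 ≈ 1.4384, 5.5616; (λ − 3) = 0 ⇒ λ = 3; (λ − 4) = 0 ⇒ λ = 4 (multiplicity 2).
(Check: the roots sum (with multiplicity) to 18, matching trace L = Σdeg = 2·9 = 18.)
Laplacian eigenvalues: [0.0, 1.4384, 3.0, 4.0, 4.0, 5.5616]. Algebraic connectivity (smallest non-zero eigenvalue) = 1.4384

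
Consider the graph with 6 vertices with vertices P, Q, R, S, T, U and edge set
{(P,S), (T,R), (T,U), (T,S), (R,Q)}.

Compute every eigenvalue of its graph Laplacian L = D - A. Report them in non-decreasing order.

Degrees: deg(P) = 1, deg(Q) = 1, deg(R) = 2, deg(S) = 2, deg(T) = 3, deg(U) = 1.
L = D − A with rows/columns ordered (P, Q, R, S, T, U):
  [ 1,  0,  0, -1,  0,  0]
  [ 0,  1, -1,  0,  0,  0]
  [ 0, -1,  2,  0, -1,  0]
  [-1,  0,  0,  2, -1,  0]
  [ 0,  0, -1, -1,  3, -1]
  [ 0,  0,  0,  0, -1,  1]
Characteristic polynomial: det(λI − L) = λ(λ² − 3λ + 1)(λ² − 5λ + 3)(λ − 2).
Roots: λ = 0; (λ² − 3λ + 1) = 0 ⇒ λ = (3 ± √5)/2 ≈ 0.382, 2.618; (λ² − 5λ + 3) = 0 ⇒ λ = (5 ± √13)/2 ≈ 0.6972, 4.3028; (λ − 2) = 0 ⇒ λ = 2.
(Check: the roots sum (with multiplicity) to 10, matching trace L = Σdeg = 2·5 = 10.)
Laplacian eigenvalues (increasing order): [0.0, 0.382, 0.6972, 2.0, 2.618, 4.3028]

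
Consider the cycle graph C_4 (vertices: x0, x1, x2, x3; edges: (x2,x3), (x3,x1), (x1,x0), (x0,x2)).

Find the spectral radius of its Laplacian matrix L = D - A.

The cycle graph C_n has Laplacian eigenvalues λ_k = 2 − 2cos(2πk/n), k = 0, 1, …, n−1. Here n = 4:
k=0: 2 − 2cos(0) = 0.0; k=1: 2 − 2cos(π/2) = 2.0; k=2: 2 − 2cos(π) = 4.0; k=3: 2 − 2cos(3π/2) = 2.0.
Laplacian eigenvalues: [0.0, 2.0, 2.0, 4.0]. Largest eigenvalue (spectral radius) = 4.0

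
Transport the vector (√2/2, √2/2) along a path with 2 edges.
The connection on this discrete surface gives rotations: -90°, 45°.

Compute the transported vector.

Total rotation: (-90°) + 45° = -45°. Final vector: (1, 0)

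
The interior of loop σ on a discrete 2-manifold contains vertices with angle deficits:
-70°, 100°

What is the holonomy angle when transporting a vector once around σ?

Holonomy = total enclosed curvature = (-70°) + 100° = 30°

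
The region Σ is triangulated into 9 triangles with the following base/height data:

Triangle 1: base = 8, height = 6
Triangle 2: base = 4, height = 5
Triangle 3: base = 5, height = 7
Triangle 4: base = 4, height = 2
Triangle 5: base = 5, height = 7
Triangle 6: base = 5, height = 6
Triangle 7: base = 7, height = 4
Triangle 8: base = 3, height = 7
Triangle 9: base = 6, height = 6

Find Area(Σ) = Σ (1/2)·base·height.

(1/2)×8×6 + (1/2)×4×5 + (1/2)×5×7 + (1/2)×4×2 + (1/2)×5×7 + (1/2)×5×6 + (1/2)×7×4 + (1/2)×3×7 + (1/2)×6×6 = 130.5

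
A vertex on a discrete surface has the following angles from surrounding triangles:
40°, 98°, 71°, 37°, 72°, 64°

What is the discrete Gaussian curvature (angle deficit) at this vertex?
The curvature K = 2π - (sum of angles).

Sum of angles = 382°. K = 360° - 382° = -22° = -11π/90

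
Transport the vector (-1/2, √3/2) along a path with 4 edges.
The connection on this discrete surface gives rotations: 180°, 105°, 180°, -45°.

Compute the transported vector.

Total rotation: 180° + 105° + 180° + (-45°) = 420° ≡ 60° (mod 360°). Final vector: (-1, 0)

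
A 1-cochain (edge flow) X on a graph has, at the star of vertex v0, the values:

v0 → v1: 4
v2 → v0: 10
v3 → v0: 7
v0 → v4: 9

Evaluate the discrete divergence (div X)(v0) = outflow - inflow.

Divergence = sum of outgoing flows = 4 + (-10) + (-7) + 9 = -4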